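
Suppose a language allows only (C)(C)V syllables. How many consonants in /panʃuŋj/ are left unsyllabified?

2

Under (C)(C)V, the unsyllabifiable consonants are /ŋ/, /j/ (no codas are permitted; onsets may contain at most 2 consonants).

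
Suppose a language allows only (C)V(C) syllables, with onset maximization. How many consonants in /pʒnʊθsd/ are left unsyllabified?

Syllabifying with onset maximization leaves /p/, /ʒ/, /s/, /d/ stranded (at most one coda consonant is licensed; onsets are limited to one consonant).

4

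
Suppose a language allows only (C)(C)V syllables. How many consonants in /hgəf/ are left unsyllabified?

1

Under (C)(C)V, the unsyllabifiable consonants are /f/ (no codas are permitted; onsets may contain at most 2 consonants).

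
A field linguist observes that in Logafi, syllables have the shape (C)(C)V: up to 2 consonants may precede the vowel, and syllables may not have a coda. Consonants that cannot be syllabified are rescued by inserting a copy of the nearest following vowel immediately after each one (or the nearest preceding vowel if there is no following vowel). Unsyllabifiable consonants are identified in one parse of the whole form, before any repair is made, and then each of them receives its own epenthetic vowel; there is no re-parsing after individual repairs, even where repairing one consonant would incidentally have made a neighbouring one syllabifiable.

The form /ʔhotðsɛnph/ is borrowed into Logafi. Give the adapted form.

Under (C)(C)V, the unsyllabifiable consonants are /t/, /n/, /p/, /h/ (no codas are permitted; onsets may contain at most 2 consonants).
Each unlicensed consonant becomes the onset of a new syllable: /t/ → /tɛ/, /n/ → /nɛ/, /p/ → /pɛ/, /h/ → /hɛ/.

ʔhotɛðsɛnɛpɛhɛ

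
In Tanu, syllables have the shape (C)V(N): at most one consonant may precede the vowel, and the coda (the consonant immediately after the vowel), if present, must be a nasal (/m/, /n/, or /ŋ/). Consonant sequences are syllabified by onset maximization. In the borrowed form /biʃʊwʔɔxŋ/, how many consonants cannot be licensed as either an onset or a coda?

3

Under (C)V(N), the unsyllabifiable consonants are /w/, /x/, /ŋ/ (only a nasal (/m/, /n/, or /ŋ/) is licensed in coda position; onsets are limited to one consonant).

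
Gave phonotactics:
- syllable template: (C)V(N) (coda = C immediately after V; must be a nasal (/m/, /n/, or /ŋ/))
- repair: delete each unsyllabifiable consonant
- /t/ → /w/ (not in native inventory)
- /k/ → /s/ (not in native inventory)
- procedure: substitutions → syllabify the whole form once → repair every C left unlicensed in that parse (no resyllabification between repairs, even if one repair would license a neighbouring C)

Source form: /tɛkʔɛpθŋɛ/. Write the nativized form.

wɛʔɛŋɛ

Substitution: /t/ → /w/, /k/ → /s/, giving /wɛsʔɛpθŋɛ/.
The consonants /s/, /p/, /θ/ cannot be parsed into a legal (C)V(N) syllable (only a nasal (/m/, /n/, or /ŋ/) is licensed in coda position; onsets are limited to one consonant).
Each unlicensed consonant is deleted: /s/, /p/, /θ/.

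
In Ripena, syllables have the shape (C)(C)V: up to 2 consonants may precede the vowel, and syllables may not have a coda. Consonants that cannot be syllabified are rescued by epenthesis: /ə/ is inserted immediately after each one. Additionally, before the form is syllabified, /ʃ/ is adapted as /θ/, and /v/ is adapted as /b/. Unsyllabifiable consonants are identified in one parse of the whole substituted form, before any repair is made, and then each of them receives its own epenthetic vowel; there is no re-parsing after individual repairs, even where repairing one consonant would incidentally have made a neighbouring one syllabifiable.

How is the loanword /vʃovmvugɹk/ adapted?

Substitution: /v/ → /b/, /ʃ/ → /θ/, giving /bθobmbugɹk/.
Syllabifying with onset maximization leaves /b/, /g/, /ɹ/, /k/ stranded (no codas are permitted; onsets may contain at most 2 consonants).
Inserting the epenthetic vowel yields /b/ → /bə/, /g/ → /gə/, /ɹ/ → /ɹə/, /k/ → /kə/.

bθobəmbugəɹəkə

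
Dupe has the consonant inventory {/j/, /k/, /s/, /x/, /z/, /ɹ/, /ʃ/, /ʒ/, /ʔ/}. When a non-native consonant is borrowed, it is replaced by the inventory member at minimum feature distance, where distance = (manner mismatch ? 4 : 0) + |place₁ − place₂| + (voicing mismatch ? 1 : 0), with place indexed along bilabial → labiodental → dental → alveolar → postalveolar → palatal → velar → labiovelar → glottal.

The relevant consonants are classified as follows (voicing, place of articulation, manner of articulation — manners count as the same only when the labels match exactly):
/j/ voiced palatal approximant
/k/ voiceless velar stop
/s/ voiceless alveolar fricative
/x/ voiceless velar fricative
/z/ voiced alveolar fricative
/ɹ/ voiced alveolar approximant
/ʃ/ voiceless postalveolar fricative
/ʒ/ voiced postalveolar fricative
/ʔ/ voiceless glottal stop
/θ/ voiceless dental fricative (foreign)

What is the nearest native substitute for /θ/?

s

/s/ is closest: same manner (fricative), place distance 1 (dental→alveolar), same voicing; total 1. Next closest is /z/ at distance 2.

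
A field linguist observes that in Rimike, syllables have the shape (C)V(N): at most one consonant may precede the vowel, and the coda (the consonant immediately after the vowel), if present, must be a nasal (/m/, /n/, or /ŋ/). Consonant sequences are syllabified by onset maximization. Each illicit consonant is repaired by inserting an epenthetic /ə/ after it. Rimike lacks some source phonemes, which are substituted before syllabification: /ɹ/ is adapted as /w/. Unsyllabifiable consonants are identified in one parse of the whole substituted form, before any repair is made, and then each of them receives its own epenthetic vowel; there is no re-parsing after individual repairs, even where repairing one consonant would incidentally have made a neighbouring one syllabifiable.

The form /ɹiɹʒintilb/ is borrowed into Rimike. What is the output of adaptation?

Substitution: /ɹ/ → /w/, giving /wiwʒintilb/.
Syllabifying with onset maximization leaves /w/, /l/, /b/ stranded (only a nasal (/m/, /n/, or /ŋ/) is licensed in coda position; onsets are limited to one consonant).
Inserting the epenthetic vowel yields /w/ → /wə/, /l/ → /lə/, /b/ → /bə/.

wiwəʒintiləbə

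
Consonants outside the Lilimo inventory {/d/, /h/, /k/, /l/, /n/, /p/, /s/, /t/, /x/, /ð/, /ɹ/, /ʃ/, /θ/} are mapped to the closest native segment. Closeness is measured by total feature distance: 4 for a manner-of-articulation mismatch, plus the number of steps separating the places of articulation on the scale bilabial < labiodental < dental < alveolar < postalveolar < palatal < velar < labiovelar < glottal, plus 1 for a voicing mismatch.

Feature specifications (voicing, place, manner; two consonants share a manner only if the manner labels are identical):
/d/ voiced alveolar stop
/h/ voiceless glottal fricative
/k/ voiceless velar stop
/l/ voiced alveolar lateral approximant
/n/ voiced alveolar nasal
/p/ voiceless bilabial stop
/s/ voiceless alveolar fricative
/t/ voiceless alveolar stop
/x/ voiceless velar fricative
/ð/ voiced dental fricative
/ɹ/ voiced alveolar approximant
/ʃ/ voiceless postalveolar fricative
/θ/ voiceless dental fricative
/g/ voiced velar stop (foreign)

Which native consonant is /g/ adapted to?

/k/ is closest: same manner (stop), place distance 0 (velar→velar), voicing differs (+1); total 1. Next closest is /d/ at distance 3.

k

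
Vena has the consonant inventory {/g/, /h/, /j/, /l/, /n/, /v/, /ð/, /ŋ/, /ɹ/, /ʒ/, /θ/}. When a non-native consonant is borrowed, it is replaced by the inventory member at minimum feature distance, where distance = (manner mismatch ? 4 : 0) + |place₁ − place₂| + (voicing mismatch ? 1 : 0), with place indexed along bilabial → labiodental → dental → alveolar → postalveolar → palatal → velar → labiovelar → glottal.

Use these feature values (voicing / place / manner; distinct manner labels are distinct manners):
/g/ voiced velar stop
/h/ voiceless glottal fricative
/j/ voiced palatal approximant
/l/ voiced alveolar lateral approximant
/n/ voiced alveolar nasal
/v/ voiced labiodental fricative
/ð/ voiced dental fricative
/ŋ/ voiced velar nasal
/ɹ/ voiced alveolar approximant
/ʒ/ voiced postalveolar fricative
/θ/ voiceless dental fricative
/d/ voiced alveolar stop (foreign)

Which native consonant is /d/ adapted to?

g

/g/ is closest: same manner (stop), place distance 3 (alveolar→velar), same voicing; total 3. Next closest is /l/ at distance 4.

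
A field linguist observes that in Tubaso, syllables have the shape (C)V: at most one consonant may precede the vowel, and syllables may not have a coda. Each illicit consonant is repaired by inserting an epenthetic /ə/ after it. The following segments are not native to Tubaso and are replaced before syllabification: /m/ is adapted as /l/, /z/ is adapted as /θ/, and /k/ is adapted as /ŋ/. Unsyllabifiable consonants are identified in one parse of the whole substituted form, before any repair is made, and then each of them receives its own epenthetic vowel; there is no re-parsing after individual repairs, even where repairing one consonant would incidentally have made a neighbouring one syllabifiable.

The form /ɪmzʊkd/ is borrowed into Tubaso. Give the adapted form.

Substitution: /m/ → /l/, /z/ → /θ/, /k/ → /ŋ/, giving /ɪlθʊŋd/.
Under (C)V, the unsyllabifiable consonants are /l/, /ŋ/, /d/ (no codas are permitted; onsets are limited to one consonant).
Inserting the epenthetic vowel yields /l/ → /lə/, /ŋ/ → /ŋə/, /d/ → /də/.

ɪləθʊŋədə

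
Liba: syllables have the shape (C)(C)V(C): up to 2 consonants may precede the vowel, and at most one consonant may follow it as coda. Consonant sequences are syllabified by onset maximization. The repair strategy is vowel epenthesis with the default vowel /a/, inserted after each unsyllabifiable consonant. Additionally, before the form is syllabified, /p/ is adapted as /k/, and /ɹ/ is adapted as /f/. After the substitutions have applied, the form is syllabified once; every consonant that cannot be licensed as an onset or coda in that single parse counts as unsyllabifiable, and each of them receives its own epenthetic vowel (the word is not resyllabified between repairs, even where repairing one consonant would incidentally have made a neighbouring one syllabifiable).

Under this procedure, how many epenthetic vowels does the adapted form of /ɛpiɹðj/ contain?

After substitution the input is /ɛkifðj/.
The unsyllabifiable consonants are /ð/, /j/; each receives one epenthetic vowel.

2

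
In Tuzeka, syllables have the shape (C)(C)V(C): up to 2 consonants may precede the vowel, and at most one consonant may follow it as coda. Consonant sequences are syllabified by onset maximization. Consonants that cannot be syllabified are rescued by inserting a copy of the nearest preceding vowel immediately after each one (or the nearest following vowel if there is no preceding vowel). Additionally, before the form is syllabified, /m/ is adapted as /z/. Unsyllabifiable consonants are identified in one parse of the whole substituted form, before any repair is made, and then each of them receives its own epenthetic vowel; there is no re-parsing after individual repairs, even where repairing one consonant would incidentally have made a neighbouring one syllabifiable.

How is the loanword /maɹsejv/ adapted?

zaɹsejve

Substitution: /m/ → /z/, giving /zaɹsejv/.
The consonants /v/ cannot be parsed into a legal (C)(C)V(C) syllable (at most one coda consonant is licensed; onsets may contain at most 2 consonants).
Inserting the epenthetic vowel yields /v/ → /ve/.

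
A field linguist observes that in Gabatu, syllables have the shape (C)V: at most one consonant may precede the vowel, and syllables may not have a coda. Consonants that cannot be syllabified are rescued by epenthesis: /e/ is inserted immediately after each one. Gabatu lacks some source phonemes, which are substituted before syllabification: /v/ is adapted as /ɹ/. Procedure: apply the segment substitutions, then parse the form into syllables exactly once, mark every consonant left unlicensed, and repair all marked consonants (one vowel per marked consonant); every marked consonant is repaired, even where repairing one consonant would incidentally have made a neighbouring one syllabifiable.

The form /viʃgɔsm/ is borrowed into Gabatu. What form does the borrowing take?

ɹiʃegɔseme

Substitution: /v/ → /ɹ/, giving /ɹiʃgɔsm/.
Under (C)V, the unsyllabifiable consonants are /ʃ/, /s/, /m/ (no codas are permitted; onsets are limited to one consonant).
Inserting the epenthetic vowel yields /ʃ/ → /ʃe/, /s/ → /se/, /m/ → /me/.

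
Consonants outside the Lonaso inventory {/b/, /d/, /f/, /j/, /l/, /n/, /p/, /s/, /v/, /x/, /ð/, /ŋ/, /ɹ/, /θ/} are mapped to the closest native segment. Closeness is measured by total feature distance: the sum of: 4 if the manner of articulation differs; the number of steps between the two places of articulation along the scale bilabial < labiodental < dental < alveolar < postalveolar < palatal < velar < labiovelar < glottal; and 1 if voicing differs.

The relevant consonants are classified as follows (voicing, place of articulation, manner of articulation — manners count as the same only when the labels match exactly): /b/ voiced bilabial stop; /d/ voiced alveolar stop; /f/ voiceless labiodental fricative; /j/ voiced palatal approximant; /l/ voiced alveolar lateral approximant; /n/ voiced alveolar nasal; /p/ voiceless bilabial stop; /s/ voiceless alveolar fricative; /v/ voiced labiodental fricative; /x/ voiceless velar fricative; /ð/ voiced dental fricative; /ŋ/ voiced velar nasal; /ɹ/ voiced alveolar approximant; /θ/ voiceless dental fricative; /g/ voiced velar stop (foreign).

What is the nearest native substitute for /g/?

d

/d/ is closest: same manner (stop), place distance 3 (velar→alveolar), same voicing; total 3. Next closest is /ŋ/ at distance 4.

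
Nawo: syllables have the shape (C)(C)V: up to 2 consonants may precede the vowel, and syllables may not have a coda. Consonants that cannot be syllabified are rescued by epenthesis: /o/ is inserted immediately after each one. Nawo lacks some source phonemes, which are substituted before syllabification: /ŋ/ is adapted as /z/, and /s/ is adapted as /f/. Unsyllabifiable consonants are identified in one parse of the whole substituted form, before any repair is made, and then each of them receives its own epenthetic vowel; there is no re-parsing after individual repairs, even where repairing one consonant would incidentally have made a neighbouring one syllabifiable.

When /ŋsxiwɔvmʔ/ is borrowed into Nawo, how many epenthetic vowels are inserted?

4

After substitution the input is /zfxiwɔvmʔ/.
The unsyllabifiable consonants are /z/, /v/, /m/, /ʔ/; each receives one epenthetic vowel.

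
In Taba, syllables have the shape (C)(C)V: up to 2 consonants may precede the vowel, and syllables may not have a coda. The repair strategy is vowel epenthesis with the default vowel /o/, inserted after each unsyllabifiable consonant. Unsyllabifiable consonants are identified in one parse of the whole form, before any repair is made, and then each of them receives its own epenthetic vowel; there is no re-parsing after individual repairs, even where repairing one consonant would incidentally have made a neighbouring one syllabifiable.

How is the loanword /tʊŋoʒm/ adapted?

Under (C)(C)V, the unsyllabifiable consonants are /ʒ/, /m/ (no codas are permitted; onsets may contain at most 2 consonants).
Each unlicensed consonant becomes the onset of a new syllable: /ʒ/ → /ʒo/, /m/ → /mo/.

tʊŋoʒomo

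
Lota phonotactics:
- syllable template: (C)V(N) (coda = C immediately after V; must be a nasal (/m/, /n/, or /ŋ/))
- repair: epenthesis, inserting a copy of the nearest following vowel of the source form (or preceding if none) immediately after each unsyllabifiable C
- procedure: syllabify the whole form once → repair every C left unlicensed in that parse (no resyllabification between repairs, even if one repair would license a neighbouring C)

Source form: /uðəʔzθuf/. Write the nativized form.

Syllabifying with onset maximization leaves /ʔ/, /z/, /f/ stranded (only a nasal (/m/, /n/, or /ŋ/) is licensed in coda position; onsets are limited to one consonant).
Each unlicensed consonant becomes the onset of a new syllable: /ʔ/ → /ʔu/, /z/ → /zu/, /f/ → /fu/.

uðəʔuzuθufu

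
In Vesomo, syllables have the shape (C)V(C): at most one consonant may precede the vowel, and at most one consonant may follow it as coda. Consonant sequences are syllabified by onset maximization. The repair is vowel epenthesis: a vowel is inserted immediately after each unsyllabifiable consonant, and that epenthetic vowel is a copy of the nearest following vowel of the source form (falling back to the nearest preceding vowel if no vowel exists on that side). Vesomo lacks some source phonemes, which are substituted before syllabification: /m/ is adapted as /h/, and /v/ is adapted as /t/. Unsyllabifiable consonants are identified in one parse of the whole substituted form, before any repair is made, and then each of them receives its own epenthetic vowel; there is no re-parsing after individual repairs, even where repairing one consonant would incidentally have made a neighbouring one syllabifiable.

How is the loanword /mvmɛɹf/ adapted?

hɛtɛhɛɹfɛ

Substitution: /m/ → /h/, /v/ → /t/, giving /hthɛɹf/.
Under (C)V(C), the unsyllabifiable consonants are /h/, /t/, /f/ (at most one coda consonant is licensed; onsets are limited to one consonant).
Inserting the epenthetic vowel yields /h/ → /hɛ/, /t/ → /tɛ/, /f/ → /fɛ/.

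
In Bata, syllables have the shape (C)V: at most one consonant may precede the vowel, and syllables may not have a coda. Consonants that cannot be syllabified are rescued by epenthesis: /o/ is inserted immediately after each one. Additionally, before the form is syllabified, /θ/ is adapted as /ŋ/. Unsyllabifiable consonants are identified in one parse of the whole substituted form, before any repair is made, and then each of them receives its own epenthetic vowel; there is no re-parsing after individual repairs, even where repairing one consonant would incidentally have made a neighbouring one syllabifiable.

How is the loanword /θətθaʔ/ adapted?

Substitution: /θ/ → /ŋ/, giving /ŋətŋaʔ/.
Under (C)V, the unsyllabifiable consonants are /t/, /ʔ/ (no codas are permitted; onsets are limited to one consonant).
Each unlicensed consonant becomes the onset of a new syllable: /t/ → /to/, /ʔ/ → /ʔo/.

ŋətoŋaʔo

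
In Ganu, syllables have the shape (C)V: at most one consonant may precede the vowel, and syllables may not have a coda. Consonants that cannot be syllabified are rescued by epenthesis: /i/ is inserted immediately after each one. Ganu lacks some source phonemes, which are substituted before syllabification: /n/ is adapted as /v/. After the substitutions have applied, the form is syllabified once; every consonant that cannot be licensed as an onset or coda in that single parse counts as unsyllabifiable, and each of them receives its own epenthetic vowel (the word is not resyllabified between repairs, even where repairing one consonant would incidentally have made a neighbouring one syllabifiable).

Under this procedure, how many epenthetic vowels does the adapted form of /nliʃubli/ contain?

After substitution the input is /vliʃubli/.
The unsyllabifiable consonants are /v/, /b/; each receives one epenthetic vowel.

2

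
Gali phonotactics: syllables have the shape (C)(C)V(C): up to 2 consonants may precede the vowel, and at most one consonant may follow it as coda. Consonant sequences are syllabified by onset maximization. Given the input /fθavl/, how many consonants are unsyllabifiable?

The consonants /l/ cannot be parsed into a legal (C)(C)V(C) syllable (at most one coda consonant is licensed; onsets may contain at most 2 consonants).

1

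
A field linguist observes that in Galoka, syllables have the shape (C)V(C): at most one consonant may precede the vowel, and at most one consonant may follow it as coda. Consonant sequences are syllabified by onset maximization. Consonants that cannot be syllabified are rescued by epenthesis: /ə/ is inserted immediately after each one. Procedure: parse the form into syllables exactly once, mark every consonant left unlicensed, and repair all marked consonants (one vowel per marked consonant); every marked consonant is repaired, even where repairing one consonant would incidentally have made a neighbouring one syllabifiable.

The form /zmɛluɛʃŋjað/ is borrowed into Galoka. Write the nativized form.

zəmɛluɛʃŋəjað

Under (C)V(C), the unsyllabifiable consonants are /z/, /ŋ/ (at most one coda consonant is licensed; onsets are limited to one consonant).
Inserting the epenthetic vowel yields /z/ → /zə/, /ŋ/ → /ŋə/.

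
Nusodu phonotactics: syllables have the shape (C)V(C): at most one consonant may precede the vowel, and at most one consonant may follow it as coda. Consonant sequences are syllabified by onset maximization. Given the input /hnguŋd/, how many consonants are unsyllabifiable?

The consonants /h/, /n/, /d/ cannot be parsed into a legal (C)V(C) syllable (at most one coda consonant is licensed; onsets are limited to one consonant).

3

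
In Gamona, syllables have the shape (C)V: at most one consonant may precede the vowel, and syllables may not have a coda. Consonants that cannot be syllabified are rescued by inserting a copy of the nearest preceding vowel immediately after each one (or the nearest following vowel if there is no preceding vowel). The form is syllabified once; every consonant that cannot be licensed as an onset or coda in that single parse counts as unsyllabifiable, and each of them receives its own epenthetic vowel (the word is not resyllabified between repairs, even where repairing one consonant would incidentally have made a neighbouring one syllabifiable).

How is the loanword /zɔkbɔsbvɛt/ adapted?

zɔkɔbɔsɔbɔvɛtɛ

Under (C)V, the unsyllabifiable consonants are /k/, /s/, /b/, /t/ (no codas are permitted; onsets are limited to one consonant).
Inserting the epenthetic vowel yields /k/ → /kɔ/, /s/ → /sɔ/, /b/ → /bɔ/, /t/ → /tɛ/.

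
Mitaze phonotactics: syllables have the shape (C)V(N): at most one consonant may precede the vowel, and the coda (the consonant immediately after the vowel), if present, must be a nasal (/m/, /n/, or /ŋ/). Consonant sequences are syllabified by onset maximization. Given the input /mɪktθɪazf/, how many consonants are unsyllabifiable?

4

Under (C)V(N), the unsyllabifiable consonants are /k/, /t/, /z/, /f/ (only a nasal (/m/, /n/, or /ŋ/) is licensed in coda position; onsets are limited to one consonant).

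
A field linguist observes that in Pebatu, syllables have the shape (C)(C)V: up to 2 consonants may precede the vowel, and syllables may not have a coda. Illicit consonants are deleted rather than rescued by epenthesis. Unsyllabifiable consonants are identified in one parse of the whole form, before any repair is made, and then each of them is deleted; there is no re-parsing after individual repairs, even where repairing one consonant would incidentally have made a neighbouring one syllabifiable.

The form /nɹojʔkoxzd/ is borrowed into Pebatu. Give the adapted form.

The consonants /j/, /x/, /z/, /d/ cannot be parsed into a legal (C)(C)V syllable (no codas are permitted; onsets may contain at most 2 consonants).
Deletion applies to /j/, /x/, /z/, /d/.

nɹoʔko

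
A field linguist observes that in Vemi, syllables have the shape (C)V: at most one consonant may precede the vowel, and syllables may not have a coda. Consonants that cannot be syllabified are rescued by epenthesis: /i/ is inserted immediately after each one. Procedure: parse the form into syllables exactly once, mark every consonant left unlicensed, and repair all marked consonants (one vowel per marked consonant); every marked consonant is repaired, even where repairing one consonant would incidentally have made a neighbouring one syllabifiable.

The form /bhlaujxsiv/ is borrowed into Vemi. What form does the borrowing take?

bihilaujixisivi

Under (C)V, the unsyllabifiable consonants are /b/, /h/, /j/, /x/, /v/ (no codas are permitted; onsets are limited to one consonant).
Inserting the epenthetic vowel yields /b/ → /bi/, /h/ → /hi/, /j/ → /ji/, /x/ → /xi/, /v/ → /vi/.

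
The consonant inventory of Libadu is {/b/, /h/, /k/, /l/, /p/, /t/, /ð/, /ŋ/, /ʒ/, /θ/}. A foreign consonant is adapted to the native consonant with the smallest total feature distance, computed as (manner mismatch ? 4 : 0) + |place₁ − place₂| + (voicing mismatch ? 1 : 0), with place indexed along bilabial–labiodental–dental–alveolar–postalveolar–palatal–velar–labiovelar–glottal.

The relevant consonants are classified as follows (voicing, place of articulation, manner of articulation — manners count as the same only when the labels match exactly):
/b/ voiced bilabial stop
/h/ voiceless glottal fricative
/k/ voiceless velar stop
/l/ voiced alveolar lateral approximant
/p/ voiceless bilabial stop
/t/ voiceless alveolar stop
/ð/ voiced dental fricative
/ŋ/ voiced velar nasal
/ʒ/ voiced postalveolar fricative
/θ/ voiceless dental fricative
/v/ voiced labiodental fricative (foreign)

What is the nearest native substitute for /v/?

/ð/ is closest: same manner (fricative), place distance 1 (labiodental→dental), same voicing; total 1. Next closest is /θ/ at distance 2.

ð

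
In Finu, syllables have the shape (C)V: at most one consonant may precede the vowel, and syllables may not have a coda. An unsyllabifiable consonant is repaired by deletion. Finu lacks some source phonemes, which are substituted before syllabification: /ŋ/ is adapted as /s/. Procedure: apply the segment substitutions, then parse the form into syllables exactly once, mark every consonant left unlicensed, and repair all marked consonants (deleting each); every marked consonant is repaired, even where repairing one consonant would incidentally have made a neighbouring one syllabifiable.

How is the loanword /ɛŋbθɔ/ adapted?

Substitution: /ŋ/ → /s/, giving /ɛsbθɔ/.
Under (C)V, the unsyllabifiable consonants are /s/, /b/ (no codas are permitted; onsets are limited to one consonant).
Deleting the stranded consonants removes /s/, /b/.

ɛθɔ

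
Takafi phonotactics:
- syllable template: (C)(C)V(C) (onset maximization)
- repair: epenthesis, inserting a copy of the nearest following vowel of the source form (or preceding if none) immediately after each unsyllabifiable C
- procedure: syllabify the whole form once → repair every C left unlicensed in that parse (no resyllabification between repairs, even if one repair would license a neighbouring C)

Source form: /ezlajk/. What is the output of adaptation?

ezlajka

The consonants /k/ cannot be parsed into a legal (C)(C)V(C) syllable (at most one coda consonant is licensed; onsets may contain at most 2 consonants).
Inserting the epenthetic vowel yields /k/ → /ka/.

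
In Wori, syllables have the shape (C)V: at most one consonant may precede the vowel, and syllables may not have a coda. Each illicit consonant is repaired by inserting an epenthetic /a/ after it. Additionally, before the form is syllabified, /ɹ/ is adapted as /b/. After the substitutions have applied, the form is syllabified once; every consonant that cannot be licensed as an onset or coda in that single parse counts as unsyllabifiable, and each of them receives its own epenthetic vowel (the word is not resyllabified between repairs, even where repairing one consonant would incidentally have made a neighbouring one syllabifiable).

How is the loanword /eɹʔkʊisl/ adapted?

Substitution: /ɹ/ → /b/, giving /ebʔkʊisl/.
Under (C)V, the unsyllabifiable consonants are /b/, /ʔ/, /s/, /l/ (no codas are permitted; onsets are limited to one consonant).
Each unlicensed consonant becomes the onset of a new syllable: /b/ → /ba/, /ʔ/ → /ʔa/, /s/ → /sa/, /l/ → /la/.

ebaʔakʊisala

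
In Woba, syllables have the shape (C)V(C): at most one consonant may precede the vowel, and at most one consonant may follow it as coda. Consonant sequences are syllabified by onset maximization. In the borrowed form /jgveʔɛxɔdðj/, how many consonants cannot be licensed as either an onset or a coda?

The consonants /j/, /g/, /ð/, /j/ cannot be parsed into a legal (C)V(C) syllable (at most one coda consonant is licensed; onsets are limited to one consonant).

4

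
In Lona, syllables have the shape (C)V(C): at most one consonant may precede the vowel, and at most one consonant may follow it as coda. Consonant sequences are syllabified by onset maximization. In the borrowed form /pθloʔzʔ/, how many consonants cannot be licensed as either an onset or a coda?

4

The consonants /p/, /θ/, /z/, /ʔ/ cannot be parsed into a legal (C)V(C) syllable (at most one coda consonant is licensed; onsets are limited to one consonant).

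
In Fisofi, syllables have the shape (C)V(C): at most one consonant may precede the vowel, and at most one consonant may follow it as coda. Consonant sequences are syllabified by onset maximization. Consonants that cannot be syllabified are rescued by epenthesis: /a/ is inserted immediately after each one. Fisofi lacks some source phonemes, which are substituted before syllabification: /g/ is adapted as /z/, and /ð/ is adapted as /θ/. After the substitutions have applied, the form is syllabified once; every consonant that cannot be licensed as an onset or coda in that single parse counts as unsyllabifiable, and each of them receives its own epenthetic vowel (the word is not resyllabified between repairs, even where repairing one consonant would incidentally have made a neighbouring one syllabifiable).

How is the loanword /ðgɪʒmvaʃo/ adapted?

Substitution: /ð/ → /θ/, /g/ → /z/, giving /θzɪʒmvaʃo/.
Syllabifying with onset maximization leaves /θ/, /m/ stranded (at most one coda consonant is licensed; onsets are limited to one consonant).
Epenthesis after each stranded consonant: /θ/ → /θa/, /m/ → /ma/.

θazɪʒmavaʃo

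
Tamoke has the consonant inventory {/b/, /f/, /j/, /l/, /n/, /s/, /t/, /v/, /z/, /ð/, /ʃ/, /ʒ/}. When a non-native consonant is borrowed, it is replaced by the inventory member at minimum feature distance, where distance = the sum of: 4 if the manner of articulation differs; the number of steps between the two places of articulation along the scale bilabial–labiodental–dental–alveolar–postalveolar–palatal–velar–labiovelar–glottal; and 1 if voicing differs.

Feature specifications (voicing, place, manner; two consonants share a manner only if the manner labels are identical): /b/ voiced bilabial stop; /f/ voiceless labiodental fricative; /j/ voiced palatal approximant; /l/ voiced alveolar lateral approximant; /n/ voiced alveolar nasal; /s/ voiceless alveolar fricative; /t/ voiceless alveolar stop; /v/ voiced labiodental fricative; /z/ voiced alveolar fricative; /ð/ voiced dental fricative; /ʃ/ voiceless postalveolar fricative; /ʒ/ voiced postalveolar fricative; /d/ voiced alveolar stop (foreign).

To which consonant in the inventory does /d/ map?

/t/ is closest: same manner (stop), place distance 0 (alveolar→alveolar), voicing differs (+1); total 1. Next closest is /b/ at distance 3.

t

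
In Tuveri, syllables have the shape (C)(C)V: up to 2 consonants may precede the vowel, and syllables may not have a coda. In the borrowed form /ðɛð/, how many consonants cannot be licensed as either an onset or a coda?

1

Syllabifying with onset maximization leaves /ð/ stranded (no codas are permitted; onsets may contain at most 2 consonants).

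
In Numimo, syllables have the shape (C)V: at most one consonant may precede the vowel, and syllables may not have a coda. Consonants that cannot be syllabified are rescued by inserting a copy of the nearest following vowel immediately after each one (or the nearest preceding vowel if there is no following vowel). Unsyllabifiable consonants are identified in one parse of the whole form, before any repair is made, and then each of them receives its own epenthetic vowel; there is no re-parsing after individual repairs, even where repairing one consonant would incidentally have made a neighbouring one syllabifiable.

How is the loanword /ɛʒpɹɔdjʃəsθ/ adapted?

The consonants /ʒ/, /p/, /d/, /j/, /s/, /θ/ cannot be parsed into a legal (C)V syllable (no codas are permitted; onsets are limited to one consonant).
Each unlicensed consonant becomes the onset of a new syllable: /ʒ/ → /ʒɔ/, /p/ → /pɔ/, /d/ → /də/, /j/ → /jə/, /s/ → /sə/, /θ/ → /θə/.

ɛʒɔpɔɹɔdəjəʃəsəθə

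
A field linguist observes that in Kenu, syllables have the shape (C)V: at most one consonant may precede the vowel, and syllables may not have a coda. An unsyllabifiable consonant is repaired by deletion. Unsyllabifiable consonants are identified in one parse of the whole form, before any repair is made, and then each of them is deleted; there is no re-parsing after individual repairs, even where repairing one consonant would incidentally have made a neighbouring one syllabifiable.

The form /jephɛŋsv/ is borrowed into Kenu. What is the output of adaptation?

jehɛ

Under (C)V, the unsyllabifiable consonants are /p/, /ŋ/, /s/, /v/ (no codas are permitted; onsets are limited to one consonant).
Each unlicensed consonant is deleted: /p/, /ŋ/, /s/, /v/.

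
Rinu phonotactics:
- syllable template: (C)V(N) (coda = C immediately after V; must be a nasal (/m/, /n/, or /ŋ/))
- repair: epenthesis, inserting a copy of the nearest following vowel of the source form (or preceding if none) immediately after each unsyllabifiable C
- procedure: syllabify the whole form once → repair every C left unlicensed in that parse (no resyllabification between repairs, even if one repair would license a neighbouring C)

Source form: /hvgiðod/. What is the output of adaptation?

Under (C)V(N), the unsyllabifiable consonants are /h/, /v/, /d/ (only a nasal (/m/, /n/, or /ŋ/) is licensed in coda position; onsets are limited to one consonant).
Inserting the epenthetic vowel yields /h/ → /hi/, /v/ → /vi/, /d/ → /do/.

hivigiðodo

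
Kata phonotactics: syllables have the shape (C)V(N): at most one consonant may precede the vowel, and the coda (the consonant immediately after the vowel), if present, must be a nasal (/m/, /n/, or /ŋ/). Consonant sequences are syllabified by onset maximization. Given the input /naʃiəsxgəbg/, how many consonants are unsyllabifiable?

Under (C)V(N), the unsyllabifiable consonants are /s/, /x/, /b/, /g/ (only a nasal (/m/, /n/, or /ŋ/) is licensed in coda position; onsets are limited to one consonant).

4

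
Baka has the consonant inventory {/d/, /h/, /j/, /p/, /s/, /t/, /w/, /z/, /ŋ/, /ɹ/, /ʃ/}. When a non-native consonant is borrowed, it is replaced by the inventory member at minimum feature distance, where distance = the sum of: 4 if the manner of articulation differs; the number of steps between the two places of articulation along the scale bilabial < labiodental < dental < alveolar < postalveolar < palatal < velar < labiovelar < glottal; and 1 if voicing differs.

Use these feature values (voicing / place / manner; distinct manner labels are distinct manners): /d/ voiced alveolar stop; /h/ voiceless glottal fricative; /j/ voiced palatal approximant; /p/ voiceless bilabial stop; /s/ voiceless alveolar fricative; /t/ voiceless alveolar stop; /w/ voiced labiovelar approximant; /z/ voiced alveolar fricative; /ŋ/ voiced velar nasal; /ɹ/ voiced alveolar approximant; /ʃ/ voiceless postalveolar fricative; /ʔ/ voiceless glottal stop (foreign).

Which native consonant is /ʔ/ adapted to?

h

/h/ is closest: manner differs (stop→fricative, +4), place distance 0 (glottal→glottal), same voicing; total 4. Next closest is /t/ at distance 5.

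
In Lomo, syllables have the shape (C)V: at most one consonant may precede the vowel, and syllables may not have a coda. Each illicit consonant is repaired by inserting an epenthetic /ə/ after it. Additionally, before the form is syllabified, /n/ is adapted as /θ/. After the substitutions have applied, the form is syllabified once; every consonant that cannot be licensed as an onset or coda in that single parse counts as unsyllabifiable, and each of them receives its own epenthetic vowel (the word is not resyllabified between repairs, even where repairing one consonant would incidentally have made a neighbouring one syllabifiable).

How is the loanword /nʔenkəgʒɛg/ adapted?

θəʔeθəkəgəʒɛgə

Substitution: /n/ → /θ/, giving /θʔeθkəgʒɛg/.
Syllabifying with onset maximization leaves /θ/, /θ/, /g/, /g/ stranded (no codas are permitted; onsets are limited to one consonant).
Inserting the epenthetic vowel yields /θ/ → /θə/, /θ/ → /θə/, /g/ → /gə/, /g/ → /gə/.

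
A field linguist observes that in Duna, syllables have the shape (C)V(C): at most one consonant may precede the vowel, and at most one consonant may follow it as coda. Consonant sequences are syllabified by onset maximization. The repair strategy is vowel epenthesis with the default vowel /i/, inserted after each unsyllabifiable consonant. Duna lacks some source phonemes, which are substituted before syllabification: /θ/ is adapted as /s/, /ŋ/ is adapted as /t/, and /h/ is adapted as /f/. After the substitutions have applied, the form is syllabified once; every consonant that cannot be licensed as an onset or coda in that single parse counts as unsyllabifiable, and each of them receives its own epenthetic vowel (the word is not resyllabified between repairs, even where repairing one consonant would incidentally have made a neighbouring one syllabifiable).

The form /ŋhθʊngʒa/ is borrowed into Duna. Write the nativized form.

tifisʊngiʒa

Substitution: /ŋ/ → /t/, /h/ → /f/, /θ/ → /s/, giving /tfsʊngʒa/.
Syllabifying with onset maximization leaves /t/, /f/, /g/ stranded (at most one coda consonant is licensed; onsets are limited to one consonant).
Each unlicensed consonant becomes the onset of a new syllable: /t/ → /ti/, /f/ → /fi/, /g/ → /gi/.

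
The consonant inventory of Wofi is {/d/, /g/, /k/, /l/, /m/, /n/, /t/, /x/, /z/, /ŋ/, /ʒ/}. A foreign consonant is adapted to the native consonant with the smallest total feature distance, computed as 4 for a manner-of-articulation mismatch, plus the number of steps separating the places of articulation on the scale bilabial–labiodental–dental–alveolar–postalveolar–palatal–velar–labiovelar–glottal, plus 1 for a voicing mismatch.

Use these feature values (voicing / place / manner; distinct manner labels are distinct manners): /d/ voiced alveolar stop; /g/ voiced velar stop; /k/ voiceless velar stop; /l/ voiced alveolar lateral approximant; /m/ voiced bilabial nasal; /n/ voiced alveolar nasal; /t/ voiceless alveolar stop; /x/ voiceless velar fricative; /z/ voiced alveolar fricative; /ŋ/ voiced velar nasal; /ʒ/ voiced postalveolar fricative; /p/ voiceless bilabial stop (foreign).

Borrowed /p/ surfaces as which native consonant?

t

/t/ is closest: same manner (stop), place distance 3 (bilabial→alveolar), same voicing; total 3. Next closest is /d/ at distance 4.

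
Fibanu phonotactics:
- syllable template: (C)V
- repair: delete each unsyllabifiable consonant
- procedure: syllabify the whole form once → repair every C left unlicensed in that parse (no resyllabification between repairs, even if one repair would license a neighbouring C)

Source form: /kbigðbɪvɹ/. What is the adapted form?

The consonants /k/, /g/, /ð/, /v/, /ɹ/ cannot be parsed into a legal (C)V syllable (no codas are permitted; onsets are limited to one consonant).
Each unlicensed consonant is deleted: /k/, /g/, /ð/, /v/, /ɹ/.

bibɪ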